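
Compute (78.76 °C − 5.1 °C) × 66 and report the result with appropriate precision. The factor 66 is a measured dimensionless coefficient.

4.9 × 10³ °C

78.76 °C − 5.1 °C = 73.66 °C; the difference is limited to 1 decimal place (3 s.f.).
Carrying full precision, 73.66 × 66 = 4861.56 °C; 66 has 2 s.f., so the result keeps min(3, 2) = 2 s.f.
Rounded to 2 significant figures: 4.9 × 10³ °C.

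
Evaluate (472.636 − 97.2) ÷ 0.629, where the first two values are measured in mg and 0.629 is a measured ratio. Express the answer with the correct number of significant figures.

597 mg

472.636 mg − 97.2 mg = 375.436 mg; the difference is limited to 1 decimal place (4 s.f.).
Carrying full precision, 375.436 ÷ 0.629 = 596.877583466… mg; 0.629 has 3 s.f., so the result keeps min(4, 3) = 3 s.f.
Rounded to 3 significant figures: 597 mg.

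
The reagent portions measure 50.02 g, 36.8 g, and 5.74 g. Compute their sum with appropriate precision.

92.6 g

50.02 g + 36.8 g + 5.74 g = 92.56 g.
Addition/subtraction keeps the fewest decimal places: 50.02 → 2 decimal places, 36.8 → 1 decimal place, 5.74 → 2 decimal places; limit is 1.
Rounded to 1 decimal place: 92.6 g.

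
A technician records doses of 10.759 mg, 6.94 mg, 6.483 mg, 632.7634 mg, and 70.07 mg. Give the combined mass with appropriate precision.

10.759 mg + 6.94 mg + 6.483 mg + 632.7634 mg + 70.07 mg = 727.0154 mg.
Addition/subtraction keeps the fewest decimal places: 10.759 → 3 decimal places, 6.94 → 2 decimal places, 6.483 → 3 decimal places, 632.7634 → 4 decimal places, 70.07 → 2 decimal places; limit is 2.
Rounded to 2 decimal places: 727.02 mg.

727.02 mg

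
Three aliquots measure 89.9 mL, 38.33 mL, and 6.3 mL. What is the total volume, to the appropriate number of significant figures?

134.5 mL

89.9 mL + 38.33 mL + 6.3 mL = 134.53 mL.
Addition/subtraction keeps the fewest decimal places: 89.9 → 1 decimal place, 38.33 → 2 decimal places, 6.3 → 1 decimal place; limit is 1.
Rounded to 1 decimal place: 134.5 mL.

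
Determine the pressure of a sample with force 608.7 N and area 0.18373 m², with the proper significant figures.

pressure = 608.7 N ÷ 0.18373 m² = 3313.01366135… Pa.
608.7 has 4 significant figures; 0.18373 has 5.
Division/multiplication keeps the fewest: 4 significant figures.
Rounded: 3313 Pa.

3313 Pa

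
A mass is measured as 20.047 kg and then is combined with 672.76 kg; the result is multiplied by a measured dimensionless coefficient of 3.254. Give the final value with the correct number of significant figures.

20.047 kg + 672.76 kg = 692.807 kg; the sum is limited to 2 decimal places (5 s.f.).
Carrying full precision, 692.807 × 3.254 = 2254.393978 kg; 3.254 has 4 s.f., so the result keeps min(5, 4) = 4 s.f.
Rounded to 4 significant figures: 2254 kg.

2254 kg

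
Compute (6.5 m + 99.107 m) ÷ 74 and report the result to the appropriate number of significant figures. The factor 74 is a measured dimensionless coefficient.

1.4 m

6.5 m + 99.107 m = 105.607 m; the sum is limited to 1 decimal place (4 s.f.).
Carrying full precision, 105.607 ÷ 74 = 1.42712162162… m; 74 has 2 s.f., so the result keeps min(4, 2) = 2 s.f.
Rounded to 2 significant figures: 1.4 m.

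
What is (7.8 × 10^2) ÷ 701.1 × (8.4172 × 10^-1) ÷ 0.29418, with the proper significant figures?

3.2

(7.8 × 10^2) ÷ 701.1 × (8.4172 × 10^-1) ÷ 0.29418 = 3.18323820442…
Multiplication/division keeps the fewest significant figures: 7.8 × 10^2 → 2 s.f., 701.1 → 4 s.f., 8.4172 × 10^-1 → 5 s.f., 0.29418 → 5 s.f.; limit is 2.
Rounded to 2 significant figures: 3.2.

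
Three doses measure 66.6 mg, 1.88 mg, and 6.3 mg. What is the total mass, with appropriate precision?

74.8 mg

66.6 mg + 1.88 mg + 6.3 mg = 74.78 mg.
Addition/subtraction keeps the fewest decimal places: 66.6 → 1 decimal place, 1.88 → 2 decimal places, 6.3 → 1 decimal place; limit is 1.
Rounded to 1 decimal place: 74.8 mg.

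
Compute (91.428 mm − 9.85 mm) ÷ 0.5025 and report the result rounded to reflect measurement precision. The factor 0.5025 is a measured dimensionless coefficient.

91.428 mm − 9.85 mm = 81.578 mm; the difference is limited to 2 decimal places (4 s.f.).
Carrying full precision, 81.578 ÷ 0.5025 = 162.344278607… mm; 0.5025 has 4 s.f., so the result keeps min(4, 4) = 4 s.f.
Rounded to 4 significant figures: 162.3 mm.

162.3 mm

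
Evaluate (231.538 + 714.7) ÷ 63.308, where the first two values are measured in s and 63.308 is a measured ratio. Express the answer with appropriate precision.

14.95 s

231.538 s + 714.7 s = 946.238 s; the sum is limited to 1 decimal place (4 s.f.).
Carrying full precision, 946.238 ÷ 63.308 = 14.9465786315… s; 63.308 has 5 s.f., so the result keeps min(4, 5) = 4 s.f.
Rounded to 4 significant figures: 14.95 s.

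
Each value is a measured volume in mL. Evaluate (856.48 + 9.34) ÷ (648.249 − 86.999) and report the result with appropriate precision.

1.5427

856.48 + 9.34 = 865.82, limited to 2 d.p. → 5 s.f.; 648.249 − 86.999 = 561.250, limited to 3 d.p. → 6 s.f.
Carrying full precision, 865.82 ÷ 561.250 = 1.5426636971…; keep min(5, 6) = 5 s.f.
Rounded to 5 significant figures: 1.5427.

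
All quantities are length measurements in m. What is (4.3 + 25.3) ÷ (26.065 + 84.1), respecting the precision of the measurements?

0.269

4.3 + 25.3 = 29.6, limited to 1 d.p. → 3 s.f.; 26.065 + 84.1 = 110.165, limited to 1 d.p. → 4 s.f.
Carrying full precision, 29.6 ÷ 110.165 = 0.268687877275…; keep min(3, 4) = 3 s.f.
Rounded to 3 significant figures: 0.269.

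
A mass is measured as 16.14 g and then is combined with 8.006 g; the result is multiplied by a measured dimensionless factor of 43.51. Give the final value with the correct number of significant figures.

16.14 g + 8.006 g = 24.146 g; the sum is limited to 2 decimal places (4 s.f.).
Carrying full precision, 24.146 × 43.51 = 1050.59246 g; 43.51 has 4 s.f., so the result keeps min(4, 4) = 4 s.f.
Rounded to 4 significant figures: 1051 g.

1051 g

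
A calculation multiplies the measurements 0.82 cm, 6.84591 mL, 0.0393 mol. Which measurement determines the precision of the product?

0.82 cm

0.82 cm → 2 s.f.; 6.84591 mL → 6 s.f.; 0.0393 mol → 3 s.f.
The fewest is 2 significant figures, from 0.82 cm.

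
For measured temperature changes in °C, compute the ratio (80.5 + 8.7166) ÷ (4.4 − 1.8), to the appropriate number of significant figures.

80.5 + 8.7166 = 89.2166, limited to 1 d.p. → 3 s.f.; 4.4 − 1.8 = 2.6, limited to 1 d.p. → 2 s.f.
Carrying full precision, 89.2166 ÷ 2.6 = 34.3140769231…; keep min(3, 2) = 2 s.f.
Rounded to 2 significant figures: 34.

34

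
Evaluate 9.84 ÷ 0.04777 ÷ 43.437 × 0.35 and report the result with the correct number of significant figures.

1.7

9.84 ÷ 0.04777 ÷ 43.437 × 0.35 = 1.65977064254…
Multiplication/division keeps the fewest significant figures: 9.84 → 3 s.f., 0.04777 → 4 s.f., 43.437 → 5 s.f., 0.35 → 2 s.f.; limit is 2.
Rounded to 2 significant figures: 1.7.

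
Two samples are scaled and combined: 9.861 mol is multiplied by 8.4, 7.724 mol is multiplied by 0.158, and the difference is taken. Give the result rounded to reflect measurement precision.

82 mol

9.861 × 8.4 = 82.8324 → 83 mol (2 s.f., last digit at the 10^0 place).
7.724 × 0.158 = 1.220392 → 1.22 mol (3 s.f., last digit at the 10^-2 place).
Difference: 81.612008 mol; keep the coarser place, 10^0.
Result: 82 mol.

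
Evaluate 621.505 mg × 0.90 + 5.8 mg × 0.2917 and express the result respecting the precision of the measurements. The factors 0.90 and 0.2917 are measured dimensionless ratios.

5.6 × 10² mg

621.505 × 0.90 = 559.3545 → 5.6 × 10² mg (2 s.f., last digit at the 10^1 place).
5.8 × 0.2917 = 1.69186 → 1.7 mg (2 s.f., last digit at the 10^-1 place).
Sum: 561.04636 mg; keep the coarser place, 10^1.
Result: 5.6 × 10² mg.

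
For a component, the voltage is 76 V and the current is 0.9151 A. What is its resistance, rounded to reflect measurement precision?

83 Ω

resistance = 76 V ÷ 0.9151 A = 83.051032674… Ω.
76 has 2 significant figures; 0.9151 has 4.
Division/multiplication keeps the fewest: 2 significant figures.
Rounded: 83 Ω.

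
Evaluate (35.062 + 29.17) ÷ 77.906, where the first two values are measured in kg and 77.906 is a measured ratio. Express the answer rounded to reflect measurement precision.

35.062 kg + 29.17 kg = 64.232 kg; the sum is limited to 2 decimal places (4 s.f.).
Carrying full precision, 64.232 ÷ 77.906 = 0.824480784535… kg; 77.906 has 5 s.f., so the result keeps min(4, 5) = 4 s.f.
Rounded to 4 significant figures: 0.8245 kg.

0.8245 kg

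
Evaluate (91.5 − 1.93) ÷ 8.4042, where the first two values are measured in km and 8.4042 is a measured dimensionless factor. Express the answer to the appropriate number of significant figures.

91.5 km − 1.93 km = 89.57 km; the difference is limited to 1 decimal place (3 s.f.).
Carrying full precision, 89.57 ÷ 8.4042 = 10.6577663549… km; 8.4042 has 5 s.f., so the result keeps min(3, 5) = 3 s.f.
Rounded to 3 significant figures: 10.7 km.

10.7 km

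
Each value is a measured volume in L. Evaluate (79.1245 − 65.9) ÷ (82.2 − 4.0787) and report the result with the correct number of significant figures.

79.1245 − 65.9 = 13.2245, limited to 1 d.p. → 3 s.f.; 82.2 − 4.0787 = 78.1213, limited to 1 d.p. → 3 s.f.
Carrying full precision, 13.2245 ÷ 78.1213 = 0.169281617177…; keep min(3, 3) = 3 s.f.
Rounded to 3 significant figures: 1.69 × 10⁻¹.

1.69 × 10⁻¹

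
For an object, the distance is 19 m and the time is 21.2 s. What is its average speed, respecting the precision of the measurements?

0.90 m/s

average speed = 19 m ÷ 21.2 s = 0.896226415094… m/s.
19 has 2 significant figures; 21.2 has 3.
Division/multiplication keeps the fewest: 2 significant figures.
Rounded: 0.90 m/s.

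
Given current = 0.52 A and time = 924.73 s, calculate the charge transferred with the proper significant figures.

4.8 × 10^2 C

charge transferred = 0.52 A × 924.73 s = 480.8596 C.
0.52 has 2 significant figures; 924.73 has 5.
Division/multiplication keeps the fewest: 2 significant figures.
Rounded: 4.8 × 10^2 C.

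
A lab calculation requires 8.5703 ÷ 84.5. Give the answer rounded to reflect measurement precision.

8.5703 ÷ 84.5 = 0.101423668639…
Multiplication/division keeps the fewest significant figures: 8.5703 → 5 s.f., 84.5 → 3 s.f.; limit is 3.
Rounded to 3 significant figures: 0.101.

0.101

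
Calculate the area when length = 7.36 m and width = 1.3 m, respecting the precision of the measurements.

9.6 m²

area = 7.36 m × 1.3 m = 9.568 m².
7.36 has 3 significant figures; 1.3 has 2.
Division/multiplication keeps the fewest: 2 significant figures.
Rounded: 9.6 m².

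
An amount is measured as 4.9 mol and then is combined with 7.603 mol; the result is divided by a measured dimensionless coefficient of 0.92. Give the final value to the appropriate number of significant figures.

4.9 mol + 7.603 mol = 12.503 mol; the sum is limited to 1 decimal place (3 s.f.).
Carrying full precision, 12.503 ÷ 0.92 = 13.5902173913… mol; 0.92 has 2 s.f., so the result keeps min(3, 2) = 2 s.f.
Rounded to 2 significant figures: 14 mol.

14 mol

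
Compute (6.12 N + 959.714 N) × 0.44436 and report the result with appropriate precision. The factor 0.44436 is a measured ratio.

429.18 N

6.12 N + 959.714 N = 965.834 N; the sum is limited to 2 decimal places (5 s.f.).
Carrying full precision, 965.834 × 0.44436 = 429.17799624 N; 0.44436 has 5 s.f., so the result keeps min(5, 5) = 5 s.f.
Rounded to 5 significant figures: 429.18 N.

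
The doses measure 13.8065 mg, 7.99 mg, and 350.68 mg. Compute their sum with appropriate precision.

13.8065 mg + 7.99 mg + 350.68 mg = 372.4765 mg.
Addition/subtraction keeps the fewest decimal places: 13.8065 → 4 decimal places, 7.99 → 2 decimal places, 350.68 → 2 decimal places; limit is 2.
Rounded to 2 decimal places: 372.48 mg.

372.48 mg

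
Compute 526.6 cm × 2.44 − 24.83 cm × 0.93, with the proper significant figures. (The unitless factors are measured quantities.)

526.6 × 2.44 = 1284.904 → 1.28 × 10³ cm (3 s.f., last digit at the 10^1 place).
24.83 × 0.93 = 23.0919 → 23 cm (2 s.f., last digit at the 10^0 place).
Difference: 1261.8121 cm; keep the coarser place, 10^1.
Result: 1.26 × 10³ cm.

1.26 × 10³ cm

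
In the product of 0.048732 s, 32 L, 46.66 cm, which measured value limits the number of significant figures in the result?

0.048732 s → 5 s.f.; 32 L → 2 s.f.; 46.66 cm → 4 s.f.
The fewest is 2 significant figures, from 32 L.

32 L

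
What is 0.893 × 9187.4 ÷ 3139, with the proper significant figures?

0.893 × 9187.4 ÷ 3139 = 2.61368212807…
Multiplication/division keeps the fewest significant figures: 0.893 → 3 s.f., 9187.4 → 5 s.f., 3139 → 4 s.f.; limit is 3.
Rounded to 3 significant figures: 2.61.

2.61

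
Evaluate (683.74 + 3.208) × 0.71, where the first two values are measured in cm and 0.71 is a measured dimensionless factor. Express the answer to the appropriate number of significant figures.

4.9 × 10^2 cm

683.74 cm + 3.208 cm = 686.948 cm; the sum is limited to 2 decimal places (5 s.f.).
Carrying full precision, 686.948 × 0.71 = 487.73308 cm; 0.71 has 2 s.f., so the result keeps min(5, 2) = 2 s.f.
Rounded to 2 significant figures: 4.9 × 10^2 cm.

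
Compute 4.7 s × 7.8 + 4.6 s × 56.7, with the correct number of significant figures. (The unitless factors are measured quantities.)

4.7 × 7.8 = 36.66 → 37 s (2 s.f., last digit at the 10^0 place).
4.6 × 56.7 = 260.82 → 2.6 × 10² s (2 s.f., last digit at the 10^1 place).
Sum: 297.48 s; keep the coarser place, 10^1.
Result: 3.0 × 10² s.

3.0 × 10² s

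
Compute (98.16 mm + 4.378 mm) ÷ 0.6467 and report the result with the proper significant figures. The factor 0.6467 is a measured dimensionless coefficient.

98.16 mm + 4.378 mm = 102.538 mm; the sum is limited to 2 decimal places (5 s.f.).
Carrying full precision, 102.538 ÷ 0.6467 = 158.555744549… mm; 0.6467 has 4 s.f., so the result keeps min(5, 4) = 4 s.f.
Rounded to 4 significant figures: 158.6 mm.

158.6 mm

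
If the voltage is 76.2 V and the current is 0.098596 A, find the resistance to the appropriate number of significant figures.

resistance = 76.2 V ÷ 0.098596 A = 772.850825591… Ω.
76.2 has 3 significant figures; 0.098596 has 5.
Division/multiplication keeps the fewest: 3 significant figures.
Rounded: 773 Ω.

773 Ω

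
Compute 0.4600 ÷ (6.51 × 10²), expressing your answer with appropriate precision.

7.07 × 10⁻⁴

0.4600 ÷ (6.51 × 10²) = 0.000706605222734…
Multiplication/division keeps the fewest significant figures: 0.4600 → 4 s.f., 6.51 × 10² → 3 s.f.; limit is 3.
Rounded to 3 significant figures: 7.07 × 10⁻⁴.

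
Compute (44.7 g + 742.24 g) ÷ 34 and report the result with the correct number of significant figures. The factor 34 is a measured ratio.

44.7 g + 742.24 g = 786.94 g; the sum is limited to 1 decimal place (4 s.f.).
Carrying full precision, 786.94 ÷ 34 = 23.1452941176… g; 34 has 2 s.f., so the result keeps min(4, 2) = 2 s.f.
Rounded to 2 significant figures: 23 g.

23 g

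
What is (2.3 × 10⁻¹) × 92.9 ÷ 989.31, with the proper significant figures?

0.022

(2.3 × 10⁻¹) × 92.9 ÷ 989.31 = 0.0215978813516…
Multiplication/division keeps the fewest significant figures: 2.3 × 10⁻¹ → 2 s.f., 92.9 → 3 s.f., 989.31 → 5 s.f.; limit is 2.
Rounded to 2 significant figures: 0.022.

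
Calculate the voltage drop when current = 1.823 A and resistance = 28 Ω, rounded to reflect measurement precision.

voltage drop = 1.823 A × 28 Ω = 51.044 V.
1.823 has 4 significant figures; 28 has 2.
Division/multiplication keeps the fewest: 2 significant figures.
Rounded: 51 V.

51 V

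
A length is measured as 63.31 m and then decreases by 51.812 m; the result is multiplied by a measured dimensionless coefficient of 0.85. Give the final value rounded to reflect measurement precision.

9.8 m

63.31 m − 51.812 m = 11.498 m; the difference is limited to 2 decimal places (4 s.f.).
Carrying full precision, 11.498 × 0.85 = 9.7733 m; 0.85 has 2 s.f., so the result keeps min(4, 2) = 2 s.f.
Rounded to 2 significant figures: 9.8 m.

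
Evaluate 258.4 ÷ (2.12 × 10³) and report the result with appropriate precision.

258.4 ÷ (2.12 × 10³) = 0.121886792453…
Multiplication/division keeps the fewest significant figures: 258.4 → 4 s.f., 2.12 × 10³ → 3 s.f.; limit is 3.
Rounded to 3 significant figures: 0.122.

0.122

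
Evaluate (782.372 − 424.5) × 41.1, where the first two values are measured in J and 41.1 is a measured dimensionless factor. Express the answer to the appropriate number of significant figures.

782.372 J − 424.5 J = 357.872 J; the difference is limited to 1 decimal place (4 s.f.).
Carrying full precision, 357.872 × 41.1 = 14708.5392 J; 41.1 has 3 s.f., so the result keeps min(4, 3) = 3 s.f.
Rounded to 3 significant figures: 1.47 × 10⁴ J.

1.47 × 10⁴ J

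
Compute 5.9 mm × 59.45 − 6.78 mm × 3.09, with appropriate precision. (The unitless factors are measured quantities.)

3.3 × 10² mm

5.9 × 59.45 = 350.755 → 3.5 × 10² mm (2 s.f., last digit at the 10^1 place).
6.78 × 3.09 = 20.9502 → 21.0 mm (3 s.f., last digit at the 10^-1 place).
Difference: 329.8048 mm; keep the coarser place, 10^1.
Result: 3.3 × 10² mm.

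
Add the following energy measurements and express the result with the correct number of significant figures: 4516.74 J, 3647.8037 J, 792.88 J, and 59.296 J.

9016.72 J

4516.74 J + 3647.8037 J + 792.88 J + 59.296 J = 9016.7197 J.
Addition/subtraction keeps the fewest decimal places: 4516.74 → 2 decimal places, 3647.8037 → 4 decimal places, 792.88 → 2 decimal places, 59.296 → 3 decimal places; limit is 2.
Rounded to 2 decimal places: 9016.72 J.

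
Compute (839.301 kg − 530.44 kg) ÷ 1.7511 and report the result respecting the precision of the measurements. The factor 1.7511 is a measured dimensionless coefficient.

176.38 kg

839.301 kg − 530.44 kg = 308.861 kg; the difference is limited to 2 decimal places (5 s.f.).
Carrying full precision, 308.861 ÷ 1.7511 = 176.38113186… kg; 1.7511 has 5 s.f., so the result keeps min(5, 5) = 5 s.f.
Rounded to 5 significant figures: 176.38 kg.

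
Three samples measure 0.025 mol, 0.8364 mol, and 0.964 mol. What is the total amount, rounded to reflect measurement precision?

1.825 mol

0.025 mol + 0.8364 mol + 0.964 mol = 1.8254 mol.
Addition/subtraction keeps the fewest decimal places: 0.025 → 3 decimal places, 0.8364 → 4 decimal places, 0.964 → 3 decimal places; limit is 3.
Rounded to 3 decimal places: 1.825 mol.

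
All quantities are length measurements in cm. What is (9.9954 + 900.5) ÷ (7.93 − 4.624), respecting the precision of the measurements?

275

9.9954 + 900.5 = 910.4954, limited to 1 d.p. → 4 s.f.; 7.93 − 4.624 = 3.306, limited to 2 d.p. → 3 s.f.
Carrying full precision, 910.4954 ÷ 3.306 = 275.406957048…; keep min(4, 3) = 3 s.f.
Rounded to 3 significant figures: 275.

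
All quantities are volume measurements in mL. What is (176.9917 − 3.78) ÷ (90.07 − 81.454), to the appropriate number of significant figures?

20.1

176.9917 − 3.78 = 173.2117, limited to 2 d.p. → 5 s.f.; 90.07 − 81.454 = 8.616, limited to 2 d.p. → 3 s.f.
Carrying full precision, 173.2117 ÷ 8.616 = 20.1034935005…; keep min(5, 3) = 3 s.f.
Rounded to 3 significant figures: 20.1.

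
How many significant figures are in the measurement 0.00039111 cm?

0.00039111: leading zeros are not significant.

5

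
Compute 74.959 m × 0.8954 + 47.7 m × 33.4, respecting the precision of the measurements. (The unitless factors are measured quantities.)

74.959 × 0.8954 = 67.1182886 → 67.12 m (4 s.f., last digit at the 10^-2 place).
47.7 × 33.4 = 1593.18 → 1.59 × 10³ m (3 s.f., last digit at the 10^1 place).
Sum: 1660.2982886 m; keep the coarser place, 10^1.
Result: 1.66 × 10³ m.

1.66 × 10³ m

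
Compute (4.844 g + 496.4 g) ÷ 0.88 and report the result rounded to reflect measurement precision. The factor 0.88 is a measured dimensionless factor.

4.844 g + 496.4 g = 501.244 g; the sum is limited to 1 decimal place (4 s.f.).
Carrying full precision, 501.244 ÷ 0.88 = 569.595454545… g; 0.88 has 2 s.f., so the result keeps min(4, 2) = 2 s.f.
Rounded to 2 significant figures: 5.7 × 10² g.

5.7 × 10² g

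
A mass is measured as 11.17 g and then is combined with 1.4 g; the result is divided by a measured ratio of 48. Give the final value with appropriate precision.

11.17 g + 1.4 g = 12.57 g; the sum is limited to 1 decimal place (3 s.f.).
Carrying full precision, 12.57 ÷ 48 = 0.261875 g; 48 has 2 s.f., so the result keeps min(3, 2) = 2 s.f.
Rounded to 2 significant figures: 0.26 g.

0.26 g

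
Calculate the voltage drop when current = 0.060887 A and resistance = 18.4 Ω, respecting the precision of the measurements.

1.12 V

voltage drop = 0.060887 A × 18.4 Ω = 1.1203208 V.
0.060887 has 5 significant figures; 18.4 has 3.
Division/multiplication keeps the fewest: 3 significant figures.
Rounded: 1.12 V.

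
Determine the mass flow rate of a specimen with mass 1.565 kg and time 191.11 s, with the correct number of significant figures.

mass flow rate = 1.565 kg ÷ 191.11 s = 0.00818900109884… kg/s.
1.565 has 4 significant figures; 191.11 has 5.
Division/multiplication keeps the fewest: 4 significant figures.
Rounded: 0.008189 kg/s.

0.008189 kg/s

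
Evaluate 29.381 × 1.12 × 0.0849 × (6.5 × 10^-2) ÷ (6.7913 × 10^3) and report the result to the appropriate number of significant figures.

2.7 × 10^-5

29.381 × 1.12 × 0.0849 × (6.5 × 10^-2) ÷ (6.7913 × 10^3) = 0.0000267394658342…
Multiplication/division keeps the fewest significant figures: 29.381 → 5 s.f., 1.12 → 3 s.f., 0.0849 → 3 s.f., 6.5 × 10^-2 → 2 s.f., 6.7913 × 10^3 → 5 s.f.; limit is 2.
Rounded to 2 significant figures: 2.7 × 10^-5.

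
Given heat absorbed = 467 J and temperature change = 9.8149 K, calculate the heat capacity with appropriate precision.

47.6 J/K

heat capacity = 467 J ÷ 9.8149 K = 47.5807191107… J/K.
467 has 3 significant figures; 9.8149 has 5.
Division/multiplication keeps the fewest: 3 significant figures.
Rounded: 47.6 J/K.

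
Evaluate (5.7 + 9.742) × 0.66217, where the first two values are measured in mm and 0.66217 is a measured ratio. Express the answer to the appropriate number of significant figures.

5.7 mm + 9.742 mm = 15.442 mm; the sum is limited to 1 decimal place (3 s.f.).
Carrying full precision, 15.442 × 0.66217 = 10.22522914 mm; 0.66217 has 5 s.f., so the result keeps min(3, 5) = 3 s.f.
Rounded to 3 significant figures: 10.2 mm.

10.2 mm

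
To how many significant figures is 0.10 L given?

0.10: leading zeros are not significant; trailing zeros after a decimal point are significant.

2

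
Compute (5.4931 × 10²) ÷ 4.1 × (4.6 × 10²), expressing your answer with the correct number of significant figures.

(5.4931 × 10²) ÷ 4.1 × (4.6 × 10²) = 61629.902439…
Multiplication/division keeps the fewest significant figures: 5.4931 × 10² → 5 s.f., 4.1 → 2 s.f., 4.6 × 10² → 2 s.f.; limit is 2.
Rounded to 2 significant figures: 6.2 × 10⁴.

6.2 × 10⁴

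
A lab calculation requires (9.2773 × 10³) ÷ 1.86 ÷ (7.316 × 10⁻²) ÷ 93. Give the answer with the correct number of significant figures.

(9.2773 × 10³) ÷ 1.86 ÷ (7.316 × 10⁻²) ÷ 93 = 733.081080049…
Multiplication/division keeps the fewest significant figures: 9.2773 × 10³ → 5 s.f., 1.86 → 3 s.f., 7.316 × 10⁻² → 4 s.f., 93 → 2 s.f.; limit is 2.
Rounded to 2 significant figures: 7.3 × 10².

7.3 × 10²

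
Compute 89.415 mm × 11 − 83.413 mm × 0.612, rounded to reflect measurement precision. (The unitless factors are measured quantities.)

9.3 × 10² mm

89.415 × 11 = 983.565 → 9.8 × 10² mm (2 s.f., last digit at the 10^1 place).
83.413 × 0.612 = 51.048756 → 51.0 mm (3 s.f., last digit at the 10^-1 place).
Difference: 932.516244 mm; keep the coarser place, 10^1.
Result: 9.3 × 10² mm.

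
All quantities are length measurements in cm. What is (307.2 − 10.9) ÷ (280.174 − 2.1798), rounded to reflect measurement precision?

1.066

307.2 − 10.9 = 296.3, limited to 1 d.p. → 4 s.f.; 280.174 − 2.1798 = 277.9942, limited to 3 d.p. → 6 s.f.
Carrying full precision, 296.3 ÷ 277.9942 = 1.06584957528…; keep min(4, 6) = 4 s.f.
Rounded to 4 significant figures: 1.066.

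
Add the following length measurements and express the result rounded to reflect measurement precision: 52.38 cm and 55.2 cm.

52.38 cm + 55.2 cm = 107.58 cm.
Addition/subtraction keeps the fewest decimal places: 52.38 → 2 decimal places, 55.2 → 1 decimal place; limit is 1.
Rounded to 1 decimal place: 107.6 cm.

107.6 cm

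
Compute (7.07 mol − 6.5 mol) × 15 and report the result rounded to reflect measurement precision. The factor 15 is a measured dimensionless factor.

7.07 mol − 6.5 mol = 0.57 mol; the difference is limited to 1 decimal place (1 s.f.).
Carrying full precision, 0.57 × 15 = 8.55 mol; 15 has 2 s.f., so the result keeps min(1, 2) = 1 s.f.
Rounded to 1 significant figure: 9 mol.

9 mol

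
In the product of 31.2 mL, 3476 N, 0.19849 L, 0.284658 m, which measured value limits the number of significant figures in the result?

31.2 mL → 3 s.f.; 3476 N → 4 s.f.; 0.19849 L → 5 s.f.; 0.284658 m → 6 s.f.
The fewest is 3 significant figures, from 31.2 mL.

31.2 mL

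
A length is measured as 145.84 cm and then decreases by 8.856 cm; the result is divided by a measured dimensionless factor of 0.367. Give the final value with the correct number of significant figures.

145.84 cm − 8.856 cm = 136.984 cm; the difference is limited to 2 decimal places (5 s.f.).
Carrying full precision, 136.984 ÷ 0.367 = 373.253405995… cm; 0.367 has 3 s.f., so the result keeps min(5, 3) = 3 s.f.
Rounded to 3 significant figures: 373 cm.

373 cm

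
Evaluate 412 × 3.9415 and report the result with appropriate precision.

412 × 3.9415 = 1623.898
Multiplication/division keeps the fewest significant figures: 412 → 3 s.f., 3.9415 → 5 s.f.; limit is 3.
Rounded to 3 significant figures: 1.62 × 10^3.

1.62 × 10^3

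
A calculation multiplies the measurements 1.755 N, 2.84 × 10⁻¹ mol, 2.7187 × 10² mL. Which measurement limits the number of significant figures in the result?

2.84 × 10⁻¹ mol

1.755 N → 4 s.f.; 2.84 × 10⁻¹ mol → 3 s.f.; 2.7187 × 10² mL → 5 s.f.
The fewest is 3 significant figures, from 2.84 × 10⁻¹ mol.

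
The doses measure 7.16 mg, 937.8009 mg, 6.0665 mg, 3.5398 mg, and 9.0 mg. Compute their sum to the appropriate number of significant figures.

963.6 mg

7.16 mg + 937.8009 mg + 6.0665 mg + 3.5398 mg + 9.0 mg = 963.5672 mg.
Addition/subtraction keeps the fewest decimal places: 7.16 → 2 decimal places, 937.8009 → 4 decimal places, 6.0665 → 4 decimal places, 3.5398 → 4 decimal places, 9.0 → 1 decimal place; limit is 1.
Rounded to 1 decimal place: 963.6 mg.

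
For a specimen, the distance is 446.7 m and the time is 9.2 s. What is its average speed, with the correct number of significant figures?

49 m/s

average speed = 446.7 m ÷ 9.2 s = 48.5543478261… m/s.
446.7 has 4 significant figures; 9.2 has 2.
Division/multiplication keeps the fewest: 2 significant figures.
Rounded: 49 m/s.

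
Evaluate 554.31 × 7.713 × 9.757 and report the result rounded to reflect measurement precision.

4.172 × 10^4

554.31 × 7.713 × 9.757 = 41715.0097937…
Multiplication/division keeps the fewest significant figures: 554.31 → 5 s.f., 7.713 → 4 s.f., 9.757 → 4 s.f.; limit is 4.
Rounded to 4 significant figures: 4.172 × 10^4.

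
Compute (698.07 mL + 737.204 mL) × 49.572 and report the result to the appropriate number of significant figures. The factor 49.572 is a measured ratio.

71149 mL

698.07 mL + 737.204 mL = 1435.274 mL; the sum is limited to 2 decimal places (6 s.f.).
Carrying full precision, 1435.274 × 49.572 = 71149.402728 mL; 49.572 has 5 s.f., so the result keeps min(6, 5) = 5 s.f.
Rounded to 5 significant figures: 71149 mL.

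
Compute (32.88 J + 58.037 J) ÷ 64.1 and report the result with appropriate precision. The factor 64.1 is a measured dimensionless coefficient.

1.42 J

32.88 J + 58.037 J = 90.917 J; the sum is limited to 2 decimal places (4 s.f.).
Carrying full precision, 90.917 ÷ 64.1 = 1.41836193448… J; 64.1 has 3 s.f., so the result keeps min(4, 3) = 3 s.f.
Rounded to 3 significant figures: 1.42 J.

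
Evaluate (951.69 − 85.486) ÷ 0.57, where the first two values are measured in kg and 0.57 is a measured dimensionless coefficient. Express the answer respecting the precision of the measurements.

951.69 kg − 85.486 kg = 866.204 kg; the difference is limited to 2 decimal places (5 s.f.).
Carrying full precision, 866.204 ÷ 0.57 = 1519.65614035… kg; 0.57 has 2 s.f., so the result keeps min(5, 2) = 2 s.f.
Rounded to 2 significant figures: 1.5 × 10³ kg.

1.5 × 10³ kg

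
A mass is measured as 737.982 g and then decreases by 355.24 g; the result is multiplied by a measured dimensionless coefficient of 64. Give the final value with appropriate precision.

2.4 × 10⁴ g

737.982 g − 355.24 g = 382.742 g; the difference is limited to 2 decimal places (5 s.f.).
Carrying full precision, 382.742 × 64 = 24495.488 g; 64 has 2 s.f., so the result keeps min(5, 2) = 2 s.f.
Rounded to 2 significant figures: 2.4 × 10⁴ g.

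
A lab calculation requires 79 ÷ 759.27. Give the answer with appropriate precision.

79 ÷ 759.27 = 0.104047308599…
Multiplication/division keeps the fewest significant figures: 79 → 2 s.f., 759.27 → 5 s.f.; limit is 2.
Rounded to 2 significant figures: 0.10.

0.10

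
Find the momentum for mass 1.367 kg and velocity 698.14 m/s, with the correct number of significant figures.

954.4 kg·m/s

momentum = 1.367 kg × 698.14 m/s = 954.35738 kg·m/s.
1.367 has 4 significant figures; 698.14 has 5.
Division/multiplication keeps the fewest: 4 significant figures.
Rounded: 954.4 kg·m/s.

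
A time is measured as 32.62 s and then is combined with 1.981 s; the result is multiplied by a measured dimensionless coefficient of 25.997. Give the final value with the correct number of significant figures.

899.5 s

32.62 s + 1.981 s = 34.601 s; the sum is limited to 2 decimal places (4 s.f.).
Carrying full precision, 34.601 × 25.997 = 899.522197 s; 25.997 has 5 s.f., so the result keeps min(4, 5) = 4 s.f.
Rounded to 4 significant figures: 899.5 s.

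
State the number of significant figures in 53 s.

2

53: every digit is nonzero and significant.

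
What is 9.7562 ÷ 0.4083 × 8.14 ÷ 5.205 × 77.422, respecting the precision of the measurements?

2.89 × 10^3

9.7562 ÷ 0.4083 × 8.14 ÷ 5.205 × 77.422 = 2893.13948042…
Multiplication/division keeps the fewest significant figures: 9.7562 → 5 s.f., 0.4083 → 4 s.f., 8.14 → 3 s.f., 5.205 → 4 s.f., 77.422 → 5 s.f.; limit is 3.
Rounded to 3 significant figures: 2.89 × 10^3.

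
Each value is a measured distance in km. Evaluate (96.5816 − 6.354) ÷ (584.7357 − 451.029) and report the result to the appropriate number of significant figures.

96.5816 − 6.354 = 90.2276, limited to 3 d.p. → 5 s.f.; 584.7357 − 451.029 = 133.7067, limited to 3 d.p. → 6 s.f.
Carrying full precision, 90.2276 ÷ 133.7067 = 0.674817342736…; keep min(5, 6) = 5 s.f.
Rounded to 5 significant figures: 0.67482.

0.67482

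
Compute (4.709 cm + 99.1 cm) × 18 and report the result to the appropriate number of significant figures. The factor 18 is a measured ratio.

4.709 cm + 99.1 cm = 103.809 cm; the sum is limited to 1 decimal place (4 s.f.).
Carrying full precision, 103.809 × 18 = 1868.562 cm; 18 has 2 s.f., so the result keeps min(4, 2) = 2 s.f.
Rounded to 2 significant figures: 1.9 × 10³ cm.

1.9 × 10³ cm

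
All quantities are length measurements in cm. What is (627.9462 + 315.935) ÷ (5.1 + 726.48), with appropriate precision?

627.9462 + 315.935 = 943.8812, limited to 3 d.p. → 6 s.f.; 5.1 + 726.48 = 731.58, limited to 1 d.p. → 4 s.f.
Carrying full precision, 943.8812 ÷ 731.58 = 1.29019546734…; keep min(6, 4) = 4 s.f.
Rounded to 4 significant figures: 1.290.

1.290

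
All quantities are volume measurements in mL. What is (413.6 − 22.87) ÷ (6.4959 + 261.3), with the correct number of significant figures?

1.459

413.6 − 22.87 = 390.73, limited to 1 d.p. → 4 s.f.; 6.4959 + 261.3 = 267.7959, limited to 1 d.p. → 4 s.f.
Carrying full precision, 390.73 ÷ 267.7959 = 1.45905893257…; keep min(4, 4) = 4 s.f.
Rounded to 4 significant figures: 1.459.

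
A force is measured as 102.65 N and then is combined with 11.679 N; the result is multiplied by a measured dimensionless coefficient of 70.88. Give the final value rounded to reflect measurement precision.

8104 N

102.65 N + 11.679 N = 114.329 N; the sum is limited to 2 decimal places (5 s.f.).
Carrying full precision, 114.329 × 70.88 = 8103.63952 N; 70.88 has 4 s.f., so the result keeps min(5, 4) = 4 s.f.
Rounded to 4 significant figures: 8104 N.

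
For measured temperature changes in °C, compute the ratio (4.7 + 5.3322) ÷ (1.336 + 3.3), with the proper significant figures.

2.2

4.7 + 5.3322 = 10.0322, limited to 1 d.p. → 3 s.f.; 1.336 + 3.3 = 4.636, limited to 1 d.p. → 2 s.f.
Carrying full precision, 10.0322 ÷ 4.636 = 2.16397756687…; keep min(3, 2) = 2 s.f.
Rounded to 2 significant figures: 2.2.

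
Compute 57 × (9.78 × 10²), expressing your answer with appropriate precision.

57 × (9.78 × 10²) = 55746
Multiplication/division keeps the fewest significant figures: 57 → 2 s.f., 9.78 × 10² → 3 s.f.; limit is 2.
Rounded to 2 significant figures: 5.6 × 10⁴.

5.6 × 10⁴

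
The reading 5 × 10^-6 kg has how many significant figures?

1

5 × 10^-6: in scientific notation every digit of the coefficient is significant.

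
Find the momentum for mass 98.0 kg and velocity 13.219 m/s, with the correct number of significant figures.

momentum = 98.0 kg × 13.219 m/s = 1295.462 kg·m/s.
98.0 has 3 significant figures; 13.219 has 5.
Division/multiplication keeps the fewest: 3 significant figures.
Rounded: 1.30 × 10³ kg·m/s.

1.30 × 10³ kg·m/s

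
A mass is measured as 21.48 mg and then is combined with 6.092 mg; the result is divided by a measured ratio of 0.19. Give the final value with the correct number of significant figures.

21.48 mg + 6.092 mg = 27.572 mg; the sum is limited to 2 decimal places (4 s.f.).
Carrying full precision, 27.572 ÷ 0.19 = 145.115789474… mg; 0.19 has 2 s.f., so the result keeps min(4, 2) = 2 s.f.
Rounded to 2 significant figures: 1.5 × 10^2 mg.

1.5 × 10^2 mg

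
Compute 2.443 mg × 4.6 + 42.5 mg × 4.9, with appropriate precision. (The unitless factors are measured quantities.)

2.443 × 4.6 = 11.2378 → 11 mg (2 s.f., last digit at the 10^0 place).
42.5 × 4.9 = 208.25 → 2.1 × 10² mg (2 s.f., last digit at the 10^1 place).
Sum: 219.4878 mg; keep the coarser place, 10^1.
Result: 2.2 × 10² mg.

2.2 × 10² mg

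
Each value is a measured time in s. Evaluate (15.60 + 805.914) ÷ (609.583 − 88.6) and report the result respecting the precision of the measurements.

15.60 + 805.914 = 821.514, limited to 2 d.p. → 5 s.f.; 609.583 − 88.6 = 520.983, limited to 1 d.p. → 4 s.f.
Carrying full precision, 821.514 ÷ 520.983 = 1.5768537553…; keep min(5, 4) = 4 s.f.
Rounded to 4 significant figures: 1.577.

1.577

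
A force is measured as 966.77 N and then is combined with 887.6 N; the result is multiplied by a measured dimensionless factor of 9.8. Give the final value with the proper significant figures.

966.77 N + 887.6 N = 1854.37 N; the sum is limited to 1 decimal place (5 s.f.).
Carrying full precision, 1854.37 × 9.8 = 18172.826 N; 9.8 has 2 s.f., so the result keeps min(5, 2) = 2 s.f.
Rounded to 2 significant figures: 1.8 × 10⁴ N.

1.8 × 10⁴ N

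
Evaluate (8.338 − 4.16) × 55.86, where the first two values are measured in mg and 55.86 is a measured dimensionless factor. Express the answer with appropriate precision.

8.338 mg − 4.16 mg = 4.178 mg; the difference is limited to 2 decimal places (3 s.f.).
Carrying full precision, 4.178 × 55.86 = 233.38308 mg; 55.86 has 4 s.f., so the result keeps min(3, 4) = 3 s.f.
Rounded to 3 significant figures: 233 mg.

233 mg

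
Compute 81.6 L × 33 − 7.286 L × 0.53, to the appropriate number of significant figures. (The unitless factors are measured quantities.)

2.7 × 10^3 L

81.6 × 33 = 2692.8 → 2.7 × 10^3 L (2 s.f., last digit at the 10^2 place).
7.286 × 0.53 = 3.86158 → 3.9 L (2 s.f., last digit at the 10^-1 place).
Difference: 2688.93842 L; keep the coarser place, 10^2.
Result: 2.7 × 10^3 L.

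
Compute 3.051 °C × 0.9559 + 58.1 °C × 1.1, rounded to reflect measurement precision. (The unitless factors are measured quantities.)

67 °C

3.051 × 0.9559 = 2.9164509 → 2.916 °C (4 s.f., last digit at the 10^-3 place).
58.1 × 1.1 = 63.91 → 64 °C (2 s.f., last digit at the 10^0 place).
Sum: 66.8264509 °C; keep the coarser place, 10^0.
Result: 67 °C.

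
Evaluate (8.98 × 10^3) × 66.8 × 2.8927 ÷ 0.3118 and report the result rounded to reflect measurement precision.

5.57 × 10^6

(8.98 × 10^3) × 66.8 × 2.8927 ÷ 0.3118 = 5565191.12508…
Multiplication/division keeps the fewest significant figures: 8.98 × 10^3 → 3 s.f., 66.8 → 3 s.f., 2.8927 → 5 s.f., 0.3118 → 4 s.f.; limit is 3.
Rounded to 3 significant figures: 5.57 × 10^6.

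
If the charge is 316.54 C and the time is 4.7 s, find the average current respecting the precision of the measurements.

average current = 316.54 C ÷ 4.7 s = 67.3489361702… A.
316.54 has 5 significant figures; 4.7 has 2.
Division/multiplication keeps the fewest: 2 significant figures.
Rounded: 67 A.

67 A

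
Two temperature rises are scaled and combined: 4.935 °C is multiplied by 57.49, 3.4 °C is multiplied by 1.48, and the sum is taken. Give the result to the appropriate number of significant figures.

2.887 × 10² °C

4.935 × 57.49 = 283.71315 → 283.7 °C (4 s.f., last digit at the 10^-1 place).
3.4 × 1.48 = 5.032 → 5.0 °C (2 s.f., last digit at the 10^-1 place).
Sum: 288.74515 °C; keep the coarser place, 10^-1.
Result: 2.887 × 10² °C.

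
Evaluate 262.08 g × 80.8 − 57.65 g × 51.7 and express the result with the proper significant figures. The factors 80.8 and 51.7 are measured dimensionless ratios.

262.08 × 80.8 = 21176.064 → 2.12 × 10^4 g (3 s.f., last digit at the 10^2 place).
57.65 × 51.7 = 2980.505 → 2.98 × 10^3 g (3 s.f., last digit at the 10^1 place).
Difference: 18195.559 g; keep the coarser place, 10^2.
Result: 1.82 × 10^4 g.

1.82 × 10^4 g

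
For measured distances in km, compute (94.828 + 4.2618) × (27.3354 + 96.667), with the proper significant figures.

1.2287 × 10^4 km²

94.828 + 4.2618 = 99.0898, limited to 3 d.p. → 5 s.f.; 27.3354 + 96.667 = 124.0024, limited to 3 d.p. → 6 s.f.
Carrying full precision, 99.0898 × 124.0024 = 12287.3730155…; keep min(5, 6) = 5 s.f.
Rounded to 5 significant figures: 1.2287 × 10^4 km².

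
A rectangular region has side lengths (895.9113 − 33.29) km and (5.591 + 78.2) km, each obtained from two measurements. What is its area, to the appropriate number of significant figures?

895.9113 − 33.29 = 862.6213, limited to 2 d.p. → 5 s.f.; 5.591 + 78.2 = 83.791, limited to 1 d.p. → 3 s.f.
Carrying full precision, 862.6213 × 83.791 = 72279.9013483; keep min(5, 3) = 3 s.f.
Rounded to 3 significant figures: 7.23 × 10^4 km².

7.23 × 10^4 km²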